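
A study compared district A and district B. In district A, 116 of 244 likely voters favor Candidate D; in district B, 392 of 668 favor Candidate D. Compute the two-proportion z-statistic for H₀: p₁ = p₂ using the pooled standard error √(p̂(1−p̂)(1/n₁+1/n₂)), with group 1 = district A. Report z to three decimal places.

z = -2.999

p̂₁ = 116/244 = 0.47541, p̂₂ = 392/668 = 0.58683.
Pooling: p̂ = 508/912 = 0.55702.
Pooled SE = √[0.2467490·0.00559537] ≈ 0.037157.
z = -0.11142/0.037157 = -2.999.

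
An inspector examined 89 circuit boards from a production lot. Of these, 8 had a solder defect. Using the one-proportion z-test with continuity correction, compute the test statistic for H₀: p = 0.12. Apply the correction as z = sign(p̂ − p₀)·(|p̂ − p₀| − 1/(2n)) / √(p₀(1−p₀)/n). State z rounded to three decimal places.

z = -0.711

The sample proportion is 8/89 = 0.08989. p̂ − p₀ = -0.030112.
Continuity correction 1/(2n) = 1/178 = 0.005618.
Corrected numerator: |-0.030112| − 0.005618 = 0.024494.
Null standard error: √(0.12·0.88/89) = √0.001186517 = 0.034446.
z = −0.024494/0.034446 = -0.711.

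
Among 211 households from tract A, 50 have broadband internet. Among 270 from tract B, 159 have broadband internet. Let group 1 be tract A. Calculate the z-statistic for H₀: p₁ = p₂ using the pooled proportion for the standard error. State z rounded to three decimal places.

z = -7.727

p̂₁ = 50/211 = 0.23697, p̂₂ = 159/270 = 0.58889.
Pooled p̂ = (50+159)/(211+270) = 209/481 = 0.43451.
SE = √[p̂(1−p̂)(1/n₁+1/n₂)] = √[0.43451·0.56549·(1/211+1/270)] ≈ 0.045547.
z = (p̂₁ − p̂₂)/SE = (0.23697 − 0.58889)/0.045547 = -0.35192/0.045547 = -7.727.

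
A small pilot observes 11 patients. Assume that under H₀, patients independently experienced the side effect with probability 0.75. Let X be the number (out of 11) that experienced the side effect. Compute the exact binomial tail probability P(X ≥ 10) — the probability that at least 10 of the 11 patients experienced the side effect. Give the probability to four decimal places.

X ~ Binomial(n=11, p=0.75).
P(X ≥ 10) = C(11,10)·0.75^10·0.25^1 + C(11,11)·0.75^11·0.25^0.
= 0.154862 + 0.042235 = 0.1971.

P = 0.1971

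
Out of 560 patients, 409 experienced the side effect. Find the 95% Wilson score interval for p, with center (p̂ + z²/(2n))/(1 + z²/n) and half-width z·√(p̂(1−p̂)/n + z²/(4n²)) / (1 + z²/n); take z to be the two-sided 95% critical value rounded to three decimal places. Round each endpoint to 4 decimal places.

(0.6921, 0.7655)

p̂ = 409/560 = 0.73036; z = 1.960, so z² = 3.841600.
1 + z²/n = 1.006860.
Adjusted center: (0.73036 + z²/(2n))/1.006860 = 0.72879.
Radicand: p̂(1−p̂)/n + z²/(4n²) = 0.000351671 + 0.000003062 = 0.000354733.
Half-width = z·√(radicand)/denom = 1.960·0.018834/1.006860 = 0.03666.
Interval: 0.72879 ± 0.03666 → (0.6921, 0.7655).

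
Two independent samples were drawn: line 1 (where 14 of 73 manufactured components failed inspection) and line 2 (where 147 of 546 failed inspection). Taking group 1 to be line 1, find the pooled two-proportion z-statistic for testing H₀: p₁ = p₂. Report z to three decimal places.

Sample proportions: p̂₁ = 14/73 = 0.19178 and p̂₂ = 147/546 = 0.26923.
Pooling: p̂ = 161/619 = 0.26010.
SE = √[p̂(1−p̂)(1/n₁+1/n₂)] = √[0.26010·0.73990·(1/73+1/546)] ≈ 0.054669.
z = -0.07745/0.054669 = -1.417.

z = -1.417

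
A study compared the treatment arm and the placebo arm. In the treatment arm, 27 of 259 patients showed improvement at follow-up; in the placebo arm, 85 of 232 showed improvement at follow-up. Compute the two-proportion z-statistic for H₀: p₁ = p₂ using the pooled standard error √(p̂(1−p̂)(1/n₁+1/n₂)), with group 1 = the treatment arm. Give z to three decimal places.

p̂₁ = 27/259 = 0.10425, p̂₂ = 85/232 = 0.36638.
Pooling: p̂ = 112/491 = 0.22811.
Pooled SE = √[0.1760736·0.00817135] ≈ 0.037931.
z = (p̂₁ − p̂₂)/SE = (0.10425 − 0.36638)/0.037931 = -0.26213/0.037931 = -6.911.

z = -6.911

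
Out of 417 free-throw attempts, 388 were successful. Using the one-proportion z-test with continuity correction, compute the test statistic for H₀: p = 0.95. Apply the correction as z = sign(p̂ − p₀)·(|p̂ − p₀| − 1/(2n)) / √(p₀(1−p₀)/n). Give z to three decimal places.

Sample proportion p̂ = 388/417 = 0.93046. p̂ − p₀ = -0.019544.
1/(2n) = 0.001199.
Corrected numerator: |-0.019544| − 0.001199 = 0.018345.
SE₀ = √(0.95·0.05/417) = 0.010673.
z = −0.018345/0.010673 = -1.719.

z = -1.719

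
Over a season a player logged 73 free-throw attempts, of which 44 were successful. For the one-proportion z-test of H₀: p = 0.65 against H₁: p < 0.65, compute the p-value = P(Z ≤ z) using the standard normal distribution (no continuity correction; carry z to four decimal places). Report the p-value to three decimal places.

With x = 44 successes in n = 73, p̂ = 0.60274.
Null standard error: √(0.65·0.35/73) = √0.003116438 = 0.055825.
z = (p̂ − p₀)/SE = (44/73 − 0.65)/0.055825 ≈ -0.8466.
From the standard normal, P(Z ≤ z) = 0.199.

p-value = 0.199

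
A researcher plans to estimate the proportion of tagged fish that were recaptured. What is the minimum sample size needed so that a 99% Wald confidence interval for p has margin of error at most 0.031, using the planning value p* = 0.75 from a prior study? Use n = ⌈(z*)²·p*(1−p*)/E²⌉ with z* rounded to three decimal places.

z* = 2.576 at the 99% level.
p*(1−p*) = 0.1875.
Required n before rounding: 6.635776 × 0.1875 / 0.031² = 1294.701.
⌈1294.701⌉ = 1295.

n = 1295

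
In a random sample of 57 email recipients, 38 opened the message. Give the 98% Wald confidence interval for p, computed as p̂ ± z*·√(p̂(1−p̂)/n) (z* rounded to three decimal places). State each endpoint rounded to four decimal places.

With x = 38 successes in n = 57, p̂ = 0.66667.
Standard error of p̂: √(0.222222/57) = √0.003898635 = 0.062439.
z* = 2.326 at the 98% level.
Margin = 2.326·0.062439 = 0.14523.
CI: 0.66667 ± 0.14523 = (0.5214, 0.8119).

(0.5214, 0.8119)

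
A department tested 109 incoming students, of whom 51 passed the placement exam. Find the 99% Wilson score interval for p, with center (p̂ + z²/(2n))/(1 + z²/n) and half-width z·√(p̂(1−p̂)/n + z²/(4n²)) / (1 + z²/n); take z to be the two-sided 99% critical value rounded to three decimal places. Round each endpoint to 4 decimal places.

Here p̂ = 51/109 = 0.46789 and z = 2.576 (z² = 6.635776).
Denominator 1 + z²/n = 1 + 6.635776/109 = 1.060879.
Adjusted center: (0.46789 + z²/(2n))/1.060879 = 0.46973.
Radicand: p̂(1−p̂)/n + z²/(4n²) = 0.002284119 + 0.000139630 = 0.002423749.
Half-width = z·√(radicand)/denom = 2.576·0.049232/1.060879 = 0.11954.
So the interval runs from 0.3502 to 0.5893.

(0.3502, 0.5893)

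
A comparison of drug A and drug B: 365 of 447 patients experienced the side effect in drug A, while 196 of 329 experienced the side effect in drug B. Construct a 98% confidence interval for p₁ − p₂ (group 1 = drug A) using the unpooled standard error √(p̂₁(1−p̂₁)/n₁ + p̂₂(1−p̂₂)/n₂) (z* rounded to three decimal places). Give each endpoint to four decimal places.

p̂₁ = 365/447 = 0.81655, p̂₂ = 196/329 = 0.59574; p̂₁ − p̂₂ = 0.22081.
SE = √(0.000335107 + 0.000732015) = √0.001067122 = 0.032667.
For 98% confidence, z* = 2.326. Margin = 2.326·0.032667 = 0.07598.
Interval: 0.22081 ± 0.07598 → (0.1448, 0.2968).

(0.1448, 0.2968)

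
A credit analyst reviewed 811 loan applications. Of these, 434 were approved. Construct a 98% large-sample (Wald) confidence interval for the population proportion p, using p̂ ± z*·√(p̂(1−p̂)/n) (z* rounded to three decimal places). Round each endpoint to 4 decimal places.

(0.4944, 0.5759)

Sample proportion p̂ = 434/811 = 0.53514.
Standard error of p̂: √(0.248765/811) = √0.000306739 = 0.017514.
For 98% confidence, z* = 2.326.
Margin = 2.326·0.017514 = 0.04074.
CI: 0.53514 ± 0.04074 = (0.4944, 0.5759).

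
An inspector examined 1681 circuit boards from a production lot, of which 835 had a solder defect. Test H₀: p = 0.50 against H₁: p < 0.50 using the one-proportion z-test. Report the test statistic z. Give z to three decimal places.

The sample proportion is 835/1681 = 0.49673.
SE₀ = √(0.50·0.50/1681) = 0.012195.
z = (0.49673 − 0.50)/0.012195 = -0.00327/0.012195 = -0.268.

z = -0.268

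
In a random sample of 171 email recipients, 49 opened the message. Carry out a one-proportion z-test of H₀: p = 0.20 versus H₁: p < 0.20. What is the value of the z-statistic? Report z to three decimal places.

The sample proportion is 49/171 = 0.28655.
SE₀ = √(0.20·0.80/171) = 0.030589.
Test statistic: z = 0.08655/0.030589 = 2.829.

z = 2.829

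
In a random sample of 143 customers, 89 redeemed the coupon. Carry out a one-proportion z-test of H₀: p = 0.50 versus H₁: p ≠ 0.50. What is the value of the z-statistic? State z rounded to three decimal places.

z = 2.927

The sample proportion is 89/143 = 0.62238.
SE₀ = √(0.50·0.50/143) = 0.041812.
Test statistic: z = 0.12238/0.041812 = 2.927.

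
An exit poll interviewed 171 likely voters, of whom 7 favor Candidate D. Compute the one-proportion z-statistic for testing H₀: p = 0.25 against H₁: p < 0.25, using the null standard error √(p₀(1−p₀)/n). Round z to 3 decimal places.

z = -6.314

The sample proportion is 7/171 = 0.04094.
Null standard error: √(0.25·0.75/171) = √0.001096491 = 0.033113.
z = (p̂ − p₀)/SE = (0.04094 − 0.25)/0.033113 = -6.314.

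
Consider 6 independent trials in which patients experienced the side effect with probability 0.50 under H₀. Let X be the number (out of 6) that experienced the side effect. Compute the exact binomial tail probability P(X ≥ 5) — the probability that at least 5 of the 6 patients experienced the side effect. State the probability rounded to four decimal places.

P = 0.1094

X is binomial with n = 6 and p = 0.50.
P(X ≥ 5) = C(6,5)·0.50^5·0.50^1 + C(6,6)·0.50^6·0.50^0.
= 0.093750 + 0.015625 = 0.1094.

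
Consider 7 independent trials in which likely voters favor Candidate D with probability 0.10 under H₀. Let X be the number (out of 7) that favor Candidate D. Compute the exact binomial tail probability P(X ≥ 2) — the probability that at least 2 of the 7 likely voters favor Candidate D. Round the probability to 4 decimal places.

X is binomial with n = 7 and p = 0.10.
P(X ≥ 2) = Σ_{j=2}^{7} C(7,j)·0.10^j·0.90^{7−j}.
= 0.124003 + 0.022964 + 0.002552 + 0.000170 + 0.000006 + 0.000000 = 0.1497.

P = 0.1497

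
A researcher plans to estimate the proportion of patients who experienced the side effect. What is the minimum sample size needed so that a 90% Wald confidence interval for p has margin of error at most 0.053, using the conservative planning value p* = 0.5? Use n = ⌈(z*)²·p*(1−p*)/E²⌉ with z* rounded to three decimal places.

n = 241

z* = 1.645 at the 90% level.
p*(1−p*) = 0.50·0.50 = 0.2500.
Required n before rounding: 2.706025 × 0.2500 / 0.053² = 240.835.
Rounding up, n = 241.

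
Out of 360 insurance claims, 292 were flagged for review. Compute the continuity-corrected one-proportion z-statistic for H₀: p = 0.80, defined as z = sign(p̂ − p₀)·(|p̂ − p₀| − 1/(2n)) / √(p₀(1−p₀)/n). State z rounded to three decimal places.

z = 0.461

p̂ = 292/360 = 0.81111. p̂ − p₀ = 0.011111.
1/(2n) = 0.001389.
Corrected numerator: |0.011111| − 0.001389 = 0.009722.
SE₀ = √(0.80·0.20/360) = 0.021082.
z = (+)0.009722/0.021082 = 0.461.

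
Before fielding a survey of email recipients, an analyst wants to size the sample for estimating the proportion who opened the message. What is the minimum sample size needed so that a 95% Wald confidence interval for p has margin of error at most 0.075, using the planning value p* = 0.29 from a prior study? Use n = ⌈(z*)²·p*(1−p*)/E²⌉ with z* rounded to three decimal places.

For 95% confidence, z* = 1.960.
p*(1−p*) = 0.29·0.71 = 0.2059.
Required n before rounding: 3.841600 × 0.2059 / 0.075² = 140.620.
Rounding up, n = 141.

n = 141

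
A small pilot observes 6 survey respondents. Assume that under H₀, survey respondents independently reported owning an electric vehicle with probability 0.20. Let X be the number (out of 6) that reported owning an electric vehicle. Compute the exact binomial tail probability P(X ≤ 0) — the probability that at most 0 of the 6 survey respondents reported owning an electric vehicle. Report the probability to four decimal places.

P = 0.2621

X ~ Binomial(n=6, p=0.20).
P(X ≤ 0) = C(6,0)·0.20^0·0.80^6.
= 0.262144 = 0.2621.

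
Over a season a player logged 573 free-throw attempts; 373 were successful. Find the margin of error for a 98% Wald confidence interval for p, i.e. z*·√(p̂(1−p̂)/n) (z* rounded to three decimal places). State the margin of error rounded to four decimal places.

With x = 373 successes in n = 573, p̂ = 0.65096.
SE(p̂) = √(0.65096·0.34904/573) = 0.019913.
For 98% confidence, z* = 2.326.
ME = 2.326·0.019913 = 0.0463.

ME = 0.0463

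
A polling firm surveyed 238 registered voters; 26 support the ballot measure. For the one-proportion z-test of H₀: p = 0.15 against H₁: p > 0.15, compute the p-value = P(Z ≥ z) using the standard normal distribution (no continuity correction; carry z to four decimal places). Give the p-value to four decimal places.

With x = 26 successes in n = 238, p̂ = 0.10924.
Under H₀, SE = √(p₀(1−p₀)/n) = √(0.15·0.85/238) = √0.000535714 = 0.023146.
Test statistic (full precision, shown to 4 dp): z = (26/238 − 0.15)/SE₀ ≈ -1.7609.
p-value = P(Z ≥ z) with z = -1.7609 → 0.9609.

p-value = 0.9609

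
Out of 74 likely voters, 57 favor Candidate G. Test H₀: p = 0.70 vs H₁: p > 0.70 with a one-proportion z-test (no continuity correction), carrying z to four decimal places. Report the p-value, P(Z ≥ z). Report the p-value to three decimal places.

p-value = 0.094

p̂ = 57/74 = 0.77027.
Under H₀, SE = √(p₀(1−p₀)/n) = √(0.70·0.30/74) = √0.002837838 = 0.053271.
z = (p̂ − p₀)/SE = (57/74 − 0.70)/0.053271 ≈ 1.3191.
From the standard normal, P(Z ≥ z) = 0.094.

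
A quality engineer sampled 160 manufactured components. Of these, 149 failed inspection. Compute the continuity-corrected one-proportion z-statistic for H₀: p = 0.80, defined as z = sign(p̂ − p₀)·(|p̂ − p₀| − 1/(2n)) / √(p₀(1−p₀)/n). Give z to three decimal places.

The sample proportion is 149/160 = 0.93125. p̂ − p₀ = 0.131250.
1/(2n) = 0.003125.
Corrected numerator: |0.131250| − 0.003125 = 0.128125.
Null standard error: √(0.80·0.20/160) = √0.001000000 = 0.031623.
z = +0.128125/0.031623 = 4.052.

z = 4.052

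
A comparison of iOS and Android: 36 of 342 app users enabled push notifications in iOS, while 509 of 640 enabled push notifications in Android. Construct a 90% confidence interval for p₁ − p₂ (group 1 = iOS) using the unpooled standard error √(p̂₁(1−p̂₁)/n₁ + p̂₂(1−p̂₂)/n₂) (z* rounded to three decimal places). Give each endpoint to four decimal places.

p̂₁ = 0.10526, p̂₂ = 0.79531, so the observed difference is -0.69005.
Unpooled SE = √(p̂₁(1−p̂₁)/n₁ + p̂₂(1−p̂₂)/n₂) = √(0.000275388 + 0.000254360) = 0.023016.
For 90% confidence, z* = 1.645. Margin = 1.645·0.023016 = 0.03786.
CI: -0.69005 ± 0.03786 = (-0.7279, -0.6522).

(-0.7279, -0.6522)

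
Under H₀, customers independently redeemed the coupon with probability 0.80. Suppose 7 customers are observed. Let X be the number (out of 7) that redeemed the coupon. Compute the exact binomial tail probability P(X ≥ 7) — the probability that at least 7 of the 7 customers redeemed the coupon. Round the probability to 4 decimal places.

X is binomial with n = 7 and p = 0.80.
P(X ≥ 7) = C(7,7)·0.80^7·0.20^0.
= 0.209715 = 0.2097.

P = 0.2097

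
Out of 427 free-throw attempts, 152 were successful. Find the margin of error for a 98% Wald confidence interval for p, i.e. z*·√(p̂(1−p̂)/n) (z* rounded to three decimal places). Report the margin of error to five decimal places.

ME = 0.05390

With x = 152 successes in n = 427, p̂ = 0.35597.
SE = √(p̂(1−p̂)/n) = √(0.229256/427) = 0.023171.
z* = 2.326 at the 98% level.
Margin of error = z*·SE = 2.326 × 0.023171 = 0.05390.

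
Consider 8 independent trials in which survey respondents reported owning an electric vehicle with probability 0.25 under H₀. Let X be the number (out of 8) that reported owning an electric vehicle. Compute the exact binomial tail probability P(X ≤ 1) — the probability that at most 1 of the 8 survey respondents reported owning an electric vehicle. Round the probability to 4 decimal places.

X ~ Binomial(n=8, p=0.25).
P(X ≤ 1) = C(8,0)·0.25^0·0.75^8 + C(8,1)·0.25^1·0.75^7.
= 0.100113 + 0.266968 = 0.3671.

P = 0.3671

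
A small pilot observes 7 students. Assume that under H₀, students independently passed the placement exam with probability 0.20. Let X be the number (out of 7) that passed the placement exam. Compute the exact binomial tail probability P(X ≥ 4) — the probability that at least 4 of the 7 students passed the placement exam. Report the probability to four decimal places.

X ~ Binomial(n=7, p=0.20).
P(X ≥ 4) = C(7,4)·0.20^4·0.80^3 + C(7,5)·0.20^5·0.80^2 + C(7,6)·0.20^6·0.80^1 + C(7,7)·0.20^7·0.80^0.
= 0.028672 + 0.004301 + 0.000358 + 0.000013 = 0.0333.

P = 0.0333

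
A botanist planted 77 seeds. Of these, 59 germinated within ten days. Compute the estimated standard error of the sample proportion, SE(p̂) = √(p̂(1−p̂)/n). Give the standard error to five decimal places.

SE = 0.04823

p̂ = 59/77 = 0.76623.
p̂(1−p̂) = 0.76623·0.23377 = 0.179122.
Dividing by n and taking the root: √0.002326260 = 0.04823.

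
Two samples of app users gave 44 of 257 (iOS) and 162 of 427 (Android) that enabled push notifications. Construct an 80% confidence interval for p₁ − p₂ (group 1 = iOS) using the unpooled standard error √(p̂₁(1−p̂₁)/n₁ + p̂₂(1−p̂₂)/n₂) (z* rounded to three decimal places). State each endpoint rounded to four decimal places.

p̂₁ = 44/257 = 0.17121, p̂₂ = 162/427 = 0.37939; p̂₁ − p̂₂ = -0.20818.
SE = √(0.000552119 + 0.000551413) = √0.001103532 = 0.033219.
z* = 1.282 at the 80% level. Margin = 1.282·0.033219 = 0.04259.
So the interval runs from -0.2508 to -0.1656.

(-0.2508, -0.1656)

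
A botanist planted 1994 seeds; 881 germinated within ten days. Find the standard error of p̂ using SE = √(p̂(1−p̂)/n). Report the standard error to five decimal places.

SE = 0.01112

p̂ = 881/1994 = 0.44183.
p̂(1−p̂) = 0.246616.
Dividing by n and taking the root: √0.000123679 = 0.01112.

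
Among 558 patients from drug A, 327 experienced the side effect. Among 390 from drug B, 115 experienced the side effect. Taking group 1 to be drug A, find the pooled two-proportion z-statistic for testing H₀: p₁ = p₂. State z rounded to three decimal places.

Sample proportions: p̂₁ = 327/558 = 0.58602 and p̂₂ = 115/390 = 0.29487.
Pooled p̂ = (327+115)/(558+390) = 442/948 = 0.46624.
SE = √[p̂(1−p̂)(1/n₁+1/n₂)] = √[0.46624·0.53376·(1/558+1/390)] ≈ 0.032926.
z = (p̂₁ − p̂₂)/SE = (0.58602 − 0.29487)/0.032926 = 0.29115/0.032926 = 8.843.

z = 8.843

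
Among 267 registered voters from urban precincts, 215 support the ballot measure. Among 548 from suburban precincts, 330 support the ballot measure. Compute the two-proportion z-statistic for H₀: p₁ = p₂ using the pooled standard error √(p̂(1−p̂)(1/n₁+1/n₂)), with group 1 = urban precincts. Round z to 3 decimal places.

z = 5.780

p̂₁ = 215/267 = 0.80524, p̂₂ = 330/548 = 0.60219.
Pooling: p̂ = 545/815 = 0.66871.
SE = √[p̂(1−p̂)(1/n₁+1/n₂)] = √[0.66871·0.33129·(1/267+1/548)] ≈ 0.035128.
z = (p̂₁ − p̂₂)/SE = (0.80524 − 0.60219)/0.035128 = 0.20305/0.035128 = 5.780.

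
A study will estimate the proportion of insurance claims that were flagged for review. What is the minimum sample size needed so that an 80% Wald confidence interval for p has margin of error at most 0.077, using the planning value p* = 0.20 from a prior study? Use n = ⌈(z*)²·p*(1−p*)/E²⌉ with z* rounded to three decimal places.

n = 45

The 80% critical value is z* = 1.282.
p*(1−p*) = 0.20·0.80 = 0.1600.
Required n before rounding: 1.643524 × 0.1600 / 0.077² = 44.352.
Rounding up, n = 45.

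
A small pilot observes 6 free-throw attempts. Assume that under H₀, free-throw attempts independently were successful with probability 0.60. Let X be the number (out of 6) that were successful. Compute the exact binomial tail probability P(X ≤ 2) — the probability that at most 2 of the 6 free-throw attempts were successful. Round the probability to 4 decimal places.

P = 0.1792

X ~ Binomial(n=6, p=0.60).
P(X ≤ 2) = C(6,0)·0.60^0·0.40^6 + C(6,1)·0.60^1·0.40^5 + C(6,2)·0.60^2·0.40^4.
= 0.004096 + 0.036864 + 0.138240 = 0.1792.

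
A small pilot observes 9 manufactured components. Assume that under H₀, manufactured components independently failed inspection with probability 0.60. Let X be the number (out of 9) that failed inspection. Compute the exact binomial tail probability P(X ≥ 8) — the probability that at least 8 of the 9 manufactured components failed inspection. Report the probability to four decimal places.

X ~ Binomial(n=9, p=0.60).
P(X ≥ 8) = C(9,8)·0.60^8·0.40^1 + C(9,9)·0.60^9·0.40^0.
= 0.060466 + 0.010078 = 0.0705.

P = 0.0705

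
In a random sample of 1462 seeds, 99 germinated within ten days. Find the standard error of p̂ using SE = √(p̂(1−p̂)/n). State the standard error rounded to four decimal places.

SE = 0.0066

p̂ = 99/1462 = 0.06772.
p̂(1−p̂) = 0.06772·0.93228 = 0.063134.
SE = √(0.063134/1462) = 0.0066.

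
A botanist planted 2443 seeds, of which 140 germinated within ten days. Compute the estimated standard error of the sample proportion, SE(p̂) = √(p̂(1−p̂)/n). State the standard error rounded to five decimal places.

p̂ = 140/2443 = 0.05731.
p̂(1−p̂) = 0.054026.
SE = √(0.054026/2443) = 0.00470.

SE = 0.00470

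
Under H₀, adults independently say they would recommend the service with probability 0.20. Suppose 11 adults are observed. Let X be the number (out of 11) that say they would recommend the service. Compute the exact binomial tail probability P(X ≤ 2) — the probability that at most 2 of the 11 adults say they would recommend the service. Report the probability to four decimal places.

P = 0.6174

X is binomial with n = 11 and p = 0.20.
P(X ≤ 2) = C(11,0)·0.20^0·0.80^11 + C(11,1)·0.20^1·0.80^10 + C(11,2)·0.20^2·0.80^9.
= 0.085899 + 0.236223 + 0.295279 = 0.6174.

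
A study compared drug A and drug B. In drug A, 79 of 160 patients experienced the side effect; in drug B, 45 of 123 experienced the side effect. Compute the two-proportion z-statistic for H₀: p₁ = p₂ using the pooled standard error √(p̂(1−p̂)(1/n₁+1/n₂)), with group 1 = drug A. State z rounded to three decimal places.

z = 2.150

p̂₁ = 79/160 = 0.49375, p̂₂ = 45/123 = 0.36585.
Pooled p̂ = (79+45)/(160+123) = 124/283 = 0.43816.
SE = √[p̂(1−p̂)(1/n₁+1/n₂)] = √[0.43816·0.56184·(1/160+1/123)] ≈ 0.059498.
z = 0.12790/0.059498 = 2.150.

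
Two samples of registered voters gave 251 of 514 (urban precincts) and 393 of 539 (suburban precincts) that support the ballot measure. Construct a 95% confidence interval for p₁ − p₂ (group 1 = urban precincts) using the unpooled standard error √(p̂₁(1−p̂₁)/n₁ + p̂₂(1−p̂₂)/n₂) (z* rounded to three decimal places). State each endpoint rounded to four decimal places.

(-0.2980, -0.1836)

p̂₁ = 0.48833, p̂₂ = 0.72913, so the observed difference is -0.24080.
Unpooled SE = √(p̂₁(1−p̂₁)/n₁ + p̂₂(1−p̂₂)/n₂) = √(0.000486116 + 0.000366420) = 0.029198.
For 95% confidence, z* = 1.960. Margin = 1.960·0.029198 = 0.05723.
Interval: -0.24080 ± 0.05723 → (-0.2980, -0.1836).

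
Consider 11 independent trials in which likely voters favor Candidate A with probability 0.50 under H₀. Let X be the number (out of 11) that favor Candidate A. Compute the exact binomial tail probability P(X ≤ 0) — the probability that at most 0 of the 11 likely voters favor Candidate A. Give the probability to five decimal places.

X is binomial with n = 11 and p = 0.50.
P(X ≤ 0) = C(11,0)·0.50^0·0.50^11.
= 0.000488 = 0.00049.

P = 0.00049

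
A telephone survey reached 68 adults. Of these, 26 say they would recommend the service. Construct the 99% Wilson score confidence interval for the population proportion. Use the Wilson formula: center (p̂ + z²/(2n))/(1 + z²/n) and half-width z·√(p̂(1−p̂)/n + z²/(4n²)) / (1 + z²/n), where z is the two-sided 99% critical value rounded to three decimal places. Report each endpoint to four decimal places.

p̂ = 26/68 = 0.38235; z = 2.576, so z² = 6.635776.
Denominator 1 + z²/n = 1 + 6.635776/68 = 1.097585.
Adjusted center: (0.38235 + z²/(2n))/1.097585 = 0.39281.
Radicand: p̂(1−p̂)/n + z²/(4n²) = 0.003472929 + 0.000358768 = 0.003831697.
Half-width = 2.576·√0.003831697/1.097585 = 0.14528.
Interval: 0.39281 ± 0.14528 → (0.2475, 0.5381).

(0.2475, 0.5381)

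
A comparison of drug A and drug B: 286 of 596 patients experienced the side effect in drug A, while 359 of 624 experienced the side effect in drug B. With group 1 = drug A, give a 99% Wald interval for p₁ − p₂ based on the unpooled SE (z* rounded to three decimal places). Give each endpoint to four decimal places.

p̂₁ = 286/596 = 0.47987, p̂₂ = 359/624 = 0.57532; p̂₁ − p̂₂ = -0.09545.
SE = √(0.000418783 + 0.000391549) = √0.000810332 = 0.028466.
The 99% critical value is z* = 2.576. Margin = 2.576·0.028466 = 0.07333.
CI: -0.09545 ± 0.07333 = (-0.1688, -0.0221).

(-0.1688, -0.0221)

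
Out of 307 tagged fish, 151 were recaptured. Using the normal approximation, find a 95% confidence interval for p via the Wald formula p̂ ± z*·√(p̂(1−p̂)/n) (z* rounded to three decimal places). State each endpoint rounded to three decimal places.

The sample proportion is 151/307 = 0.49186.
SE(p̂) = √(0.49186·0.50814/307) = 0.028533.
z* = 1.960 at the 95% level.
Margin of error: 1.960 × 0.028533 = 0.05592.
CI: 0.49186 ± 0.05592 = (0.436, 0.548).

(0.436, 0.548)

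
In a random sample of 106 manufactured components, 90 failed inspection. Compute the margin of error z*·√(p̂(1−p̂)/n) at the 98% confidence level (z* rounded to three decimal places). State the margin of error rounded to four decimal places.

ME = 0.0809

Sample proportion p̂ = 90/106 = 0.84906.
Standard error of p̂: √(0.128159/106) = √0.001209052 = 0.034771.
For 98% confidence, z* = 2.326.
Margin of error = z*·SE = 2.326 × 0.034771 = 0.0809.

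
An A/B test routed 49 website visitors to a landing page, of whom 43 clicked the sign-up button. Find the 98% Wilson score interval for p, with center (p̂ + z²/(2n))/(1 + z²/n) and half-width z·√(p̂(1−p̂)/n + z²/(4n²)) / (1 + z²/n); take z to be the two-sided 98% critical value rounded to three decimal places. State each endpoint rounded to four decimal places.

(0.7300, 0.9500)

Here p̂ = 43/49 = 0.87755 and z = 2.326 (z² = 5.410276).
Denominator 1 + z²/n = 1 + 5.410276/49 = 1.110414.
Center = (0.87755 + 0.055207)/1.110414 = 0.84001.
Radicand: p̂(1−p̂)/n + z²/(4n²) = 0.002192964 + 0.000563336 = 0.002756300.
Half-width = 2.326·√0.002756300/1.110414 = 0.10997.
Interval: 0.84001 ± 0.10997 → (0.7300, 0.9500).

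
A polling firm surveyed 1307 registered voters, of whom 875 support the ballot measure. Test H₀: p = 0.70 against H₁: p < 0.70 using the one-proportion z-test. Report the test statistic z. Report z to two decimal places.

p̂ = 875/1307 = 0.66947.
SE₀ = √(0.70·0.30/1307) = 0.012676.
z = (0.66947 − 0.70)/0.012676 = -0.03053/0.012676 = -2.41.

z = -2.41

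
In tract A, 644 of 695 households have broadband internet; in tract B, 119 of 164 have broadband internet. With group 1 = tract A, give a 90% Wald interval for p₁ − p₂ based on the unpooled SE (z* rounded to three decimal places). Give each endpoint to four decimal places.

p̂₁ = 0.92662, p̂₂ = 0.72561, so the observed difference is 0.20101.
SE = √(0.000097837 + 0.001214026) = √0.001311863 = 0.036220.
For 90% confidence, z* = 1.645. Margin = 1.645·0.036220 = 0.05958.
Interval: 0.20101 ± 0.05958 → (0.1414, 0.2606).

(0.1414, 0.2606)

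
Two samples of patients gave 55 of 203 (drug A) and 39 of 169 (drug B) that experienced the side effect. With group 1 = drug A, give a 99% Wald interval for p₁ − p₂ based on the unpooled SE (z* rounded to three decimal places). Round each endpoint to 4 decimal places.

p̂₁ = 55/203 = 0.27094, p̂₂ = 39/169 = 0.23077; p̂₁ − p̂₂ = 0.04017.
Unpooled SE = √(p̂₁(1−p̂₁)/n₁ + p̂₂(1−p̂₂)/n₂) = √(0.000973053 + 0.001050383) = 0.044983.
The 99% critical value is z* = 2.576. Margin of error = 0.11588.
Interval: 0.04017 ± 0.11588 → (-0.0757, 0.1560).

(-0.0757, 0.1560)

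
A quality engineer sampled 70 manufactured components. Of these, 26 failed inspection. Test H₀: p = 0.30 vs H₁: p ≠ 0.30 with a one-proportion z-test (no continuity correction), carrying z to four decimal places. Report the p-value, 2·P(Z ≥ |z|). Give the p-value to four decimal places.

p-value = 0.1922

With x = 26 successes in n = 70, p̂ = 0.37143.
Under H₀, SE = √(p₀(1−p₀)/n) = √(0.30·0.70/70) = √0.003000000 = 0.054772.
z = (p̂ − p₀)/SE = (26/70 − 0.30)/0.054772 ≈ 1.3041.
From the standard normal, 2·P(Z ≥ |z|) = 0.1922.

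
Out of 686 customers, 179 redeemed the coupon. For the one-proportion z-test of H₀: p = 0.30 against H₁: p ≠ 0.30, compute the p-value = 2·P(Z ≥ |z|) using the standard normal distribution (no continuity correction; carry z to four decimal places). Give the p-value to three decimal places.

p̂ = 179/686 = 0.26093.
Under H₀, SE = √(p₀(1−p₀)/n) = √(0.30·0.70/686) = √0.000306122 = 0.017496.
z = (p̂ − p₀)/SE = (179/686 − 0.30)/0.017496 ≈ -2.2329.
From the standard normal, 2·P(Z ≥ |z|) = 0.026.

p-value = 0.026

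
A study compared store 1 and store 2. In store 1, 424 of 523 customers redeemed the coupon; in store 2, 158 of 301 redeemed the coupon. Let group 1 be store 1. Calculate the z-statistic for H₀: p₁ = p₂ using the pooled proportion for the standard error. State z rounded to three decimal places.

z = 8.673

Sample proportions: p̂₁ = 424/523 = 0.81071 and p̂₂ = 158/301 = 0.52492.
Pooled p̂ = (424+158)/(523+301) = 582/824 = 0.70631.
Pooled SE = √[0.2074359·0.00523431] ≈ 0.032951.
z = (p̂₁ − p̂₂)/SE = (0.81071 − 0.52492)/0.032951 = 0.28579/0.032951 = 8.673.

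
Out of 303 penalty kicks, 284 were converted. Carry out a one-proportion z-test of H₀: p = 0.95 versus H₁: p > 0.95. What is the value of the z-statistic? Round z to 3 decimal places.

p̂ = 284/303 = 0.93729.
Null standard error: √(0.95·0.05/303) = √0.000156766 = 0.012521.
z = (0.93729 − 0.95)/0.012521 = -0.01271/0.012521 = -1.015.

z = -1.015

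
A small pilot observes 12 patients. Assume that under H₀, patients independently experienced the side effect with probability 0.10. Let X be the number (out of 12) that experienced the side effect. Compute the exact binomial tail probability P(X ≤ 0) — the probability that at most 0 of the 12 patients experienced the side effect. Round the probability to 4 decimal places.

P = 0.2824

X is binomial with n = 12 and p = 0.10.
P(X ≤ 0) = C(12,0)·0.10^0·0.90^12.
= 0.282430 = 0.2824.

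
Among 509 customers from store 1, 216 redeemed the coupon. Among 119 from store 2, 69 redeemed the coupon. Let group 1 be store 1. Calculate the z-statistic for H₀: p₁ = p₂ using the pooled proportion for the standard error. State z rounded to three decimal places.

Sample proportions: p̂₁ = 216/509 = 0.42436 and p̂₂ = 69/119 = 0.57983.
Pooling: p̂ = 285/628 = 0.45382.
SE = √[p̂(1−p̂)(1/n₁+1/n₂)] = √[0.45382·0.54618·(1/509+1/119)] ≈ 0.050694.
z = (p̂₁ − p̂₂)/SE = (0.42436 − 0.57983)/0.050694 = -0.15547/0.050694 = -3.067.

z = -3.067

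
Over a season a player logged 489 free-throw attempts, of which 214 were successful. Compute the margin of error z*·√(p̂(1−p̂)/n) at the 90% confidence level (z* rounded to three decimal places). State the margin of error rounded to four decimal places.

The sample proportion is 214/489 = 0.43763.
SE = √(p̂(1−p̂)/n) = √(0.246110/489) = 0.022434.
The 90% critical value is z* = 1.645.
Margin of error = z*·SE = 1.645 × 0.022434 = 0.0369.

ME = 0.0369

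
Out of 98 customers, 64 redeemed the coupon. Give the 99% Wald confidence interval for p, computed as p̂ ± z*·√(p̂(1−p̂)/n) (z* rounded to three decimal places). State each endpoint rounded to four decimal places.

Sample proportion p̂ = 64/98 = 0.65306.
SE(p̂) = √(0.65306·0.34694/98) = 0.048083.
z* = 2.576 at the 99% level.
Margin = 2.576·0.048083 = 0.12386.
CI: 0.65306 ± 0.12386 = (0.5292, 0.7769).

(0.5292, 0.7769)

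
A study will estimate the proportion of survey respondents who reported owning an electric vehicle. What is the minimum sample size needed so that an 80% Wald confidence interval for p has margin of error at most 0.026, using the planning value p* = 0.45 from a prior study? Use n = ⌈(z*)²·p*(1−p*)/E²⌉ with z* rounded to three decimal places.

n = 602

z* = 1.282 at the 80% level.
p*(1−p*) = 0.45·0.55 = 0.2475.
Required n before rounding: 1.643524 × 0.2475 / 0.026² = 601.734.
⌈601.734⌉ = 602.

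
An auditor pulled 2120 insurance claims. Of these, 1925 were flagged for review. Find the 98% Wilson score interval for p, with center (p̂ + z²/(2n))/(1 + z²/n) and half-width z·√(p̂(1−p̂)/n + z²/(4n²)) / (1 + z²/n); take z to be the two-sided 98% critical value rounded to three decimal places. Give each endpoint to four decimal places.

Here p̂ = 1925/2120 = 0.90802 and z = 2.326 (z² = 5.410276).
Denominator 1 + z²/n = 1 + 5.410276/2120 = 1.002552.
Adjusted center: (0.90802 + z²/(2n))/1.002552 = 0.90698.
Radicand: p̂(1−p̂)/n + z²/(4n²) = 0.000039397 + 0.000000301 = 0.000039698.
Half-width = 2.326·√0.000039698/1.002552 = 0.01462.
CI: 0.90698 ± 0.01462 = (0.8924, 0.9216).

(0.8924, 0.9216)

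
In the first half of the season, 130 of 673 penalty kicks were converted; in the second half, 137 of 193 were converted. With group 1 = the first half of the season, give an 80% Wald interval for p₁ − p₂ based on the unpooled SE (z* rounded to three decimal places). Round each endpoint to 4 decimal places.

p̂₁ = 130/673 = 0.19316, p̂₂ = 137/193 = 0.70984; p̂₁ − p̂₂ = -0.51668.
SE = √(0.000231578 + 0.001067178) = √0.001298756 = 0.036038.
For 80% confidence, z* = 1.282. Margin = 1.282·0.036038 = 0.04620.
CI: -0.51668 ± 0.04620 = (-0.5629, -0.4705).

(-0.5629, -0.4705)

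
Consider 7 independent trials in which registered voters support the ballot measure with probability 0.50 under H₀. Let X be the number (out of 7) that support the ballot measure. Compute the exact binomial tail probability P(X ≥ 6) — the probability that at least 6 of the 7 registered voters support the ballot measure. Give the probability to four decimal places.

X is binomial with n = 7 and p = 0.50.
P(X ≥ 6) = C(7,6)·0.50^6·0.50^1 + C(7,7)·0.50^7·0.50^0.
= 0.054688 + 0.007812 = 0.0625.

P = 0.0625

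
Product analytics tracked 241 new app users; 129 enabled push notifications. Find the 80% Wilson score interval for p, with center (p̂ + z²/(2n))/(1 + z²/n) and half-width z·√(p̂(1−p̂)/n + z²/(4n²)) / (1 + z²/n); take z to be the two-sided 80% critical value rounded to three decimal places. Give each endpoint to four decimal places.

(0.4940, 0.5761)

Here p̂ = 129/241 = 0.53527 and z = 1.282 (z² = 1.643524).
Denominator 1 + z²/n = 1 + 1.643524/241 = 1.006820.
Adjusted center: (0.53527 + z²/(2n))/1.006820 = 0.53503.
Radicand: p̂(1−p̂)/n + z²/(4n²) = 0.001032183 + 0.000007074 = 0.001039257.
Half-width = 1.282·√0.001039257/1.006820 = 0.04105.
Interval: 0.53503 ± 0.04105 → (0.4940, 0.5761).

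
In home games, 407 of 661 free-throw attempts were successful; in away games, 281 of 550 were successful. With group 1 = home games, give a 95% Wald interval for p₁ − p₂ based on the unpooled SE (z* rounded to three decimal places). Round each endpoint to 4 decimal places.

(0.0490, 0.1607)

p̂₁ = 0.61573, p̂₂ = 0.51091, so the observed difference is 0.10482.
Unpooled SE = √(p̂₁(1−p̂₁)/n₁ + p̂₂(1−p̂₂)/n₂) = √(0.000357951 + 0.000454329) = 0.028501.
z* = 1.960 at the 95% level. Margin of error = 0.05586.
So the interval runs from 0.0490 to 0.1607.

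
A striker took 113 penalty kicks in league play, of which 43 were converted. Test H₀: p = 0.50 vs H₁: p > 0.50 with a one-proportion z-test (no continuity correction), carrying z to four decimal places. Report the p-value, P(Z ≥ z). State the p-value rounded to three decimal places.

p-value = 0.994

With x = 43 successes in n = 113, p̂ = 0.38053.
SE₀ = √(0.50·0.50/113) = 0.047036.
z = (p̂ − p₀)/SE = (43/113 − 0.50)/0.047036 ≈ -2.5399.
p-value = P(Z ≥ z) with z = -2.5399 → 0.994.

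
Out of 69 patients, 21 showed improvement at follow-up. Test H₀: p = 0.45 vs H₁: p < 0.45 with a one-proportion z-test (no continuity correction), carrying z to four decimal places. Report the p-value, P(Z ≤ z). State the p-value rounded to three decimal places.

With x = 21 successes in n = 69, p̂ = 0.30435.
Under H₀, SE = √(p₀(1−p₀)/n) = √(0.45·0.55/69) = √0.003586957 = 0.059891.
z = (p̂ − p₀)/SE = (21/69 − 0.45)/0.059891 ≈ -2.4319.
From the standard normal, P(Z ≤ z) = 0.008.

p-value = 0.008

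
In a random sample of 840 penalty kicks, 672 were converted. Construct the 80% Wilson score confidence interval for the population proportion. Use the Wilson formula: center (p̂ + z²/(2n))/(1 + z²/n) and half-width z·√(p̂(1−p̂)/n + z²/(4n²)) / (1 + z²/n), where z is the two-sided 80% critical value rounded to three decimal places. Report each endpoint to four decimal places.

Here p̂ = 672/840 = 0.80000 and z = 1.282 (z² = 1.643524).
Denominator 1 + z²/n = 1 + 1.643524/840 = 1.001957.
Adjusted center: (0.80000 + z²/(2n))/1.001957 = 0.79941.
Radicand: p̂(1−p̂)/n + z²/(4n²) = 0.000190476 + 0.000000582 = 0.000191058.
Half-width = 1.282·√0.000191058/1.001957 = 0.01769.
Interval: 0.79941 ± 0.01769 → (0.7817, 0.8171).

(0.7817, 0.8171)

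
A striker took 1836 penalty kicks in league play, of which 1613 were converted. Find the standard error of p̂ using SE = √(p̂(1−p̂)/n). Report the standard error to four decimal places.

p̂ = 1613/1836 = 0.87854.
p̂(1−p̂) = 0.87854·0.12146 = 0.106707.
SE = √(0.106707/1836) = √0.000058119 = 0.0076.

SE = 0.0076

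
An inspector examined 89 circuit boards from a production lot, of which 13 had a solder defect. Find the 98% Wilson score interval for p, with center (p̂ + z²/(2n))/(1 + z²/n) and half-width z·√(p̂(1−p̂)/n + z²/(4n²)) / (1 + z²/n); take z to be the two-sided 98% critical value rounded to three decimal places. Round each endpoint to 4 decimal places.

p̂ = 13/89 = 0.14607; z = 2.326, so z² = 5.410276.
1 + z²/n = 1.060790.
Center = (0.14607 + 0.030395)/1.060790 = 0.16635.
Radicand: p̂(1−p̂)/n + z²/(4n²) = 0.001401480 + 0.000170757 = 0.001572237.
Half-width = 2.326·√0.001572237/1.060790 = 0.08694.
CI: 0.16635 ± 0.08694 = (0.0794, 0.2533).

(0.0794, 0.2533)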